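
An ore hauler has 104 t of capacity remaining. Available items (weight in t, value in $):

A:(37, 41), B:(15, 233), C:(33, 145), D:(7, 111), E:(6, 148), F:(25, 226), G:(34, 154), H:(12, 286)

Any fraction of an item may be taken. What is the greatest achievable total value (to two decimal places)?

1179.97

Greedy by value/weight ratio, highest first.
Ratios (sorted): E 24.67, H 23.83, D 15.86, B 15.53, F 9.04, G 4.53, C 4.39, A 1.11
take E (6 @ 148); take H (12 @ 286); take D (7 @ 111); take B (15 @ 233); take F (25 @ 226); take G (34 @ 154); take 5/33 of C → 21.97. Capacity used 104/104.
Total value = 1179.97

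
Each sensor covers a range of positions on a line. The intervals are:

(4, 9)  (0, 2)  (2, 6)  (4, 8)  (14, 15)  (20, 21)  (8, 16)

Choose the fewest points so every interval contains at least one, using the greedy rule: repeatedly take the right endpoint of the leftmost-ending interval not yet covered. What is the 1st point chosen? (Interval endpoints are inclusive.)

2

Process intervals by earliest right end; each time one isn't hit yet, stab at its right endpoint.
By right end: [0,2]  [2,6]  [4,8]  [4,9]  [14,15]  [8,16]  [20,21]
[0,2] uncovered → point at 2; [4,8] uncovered → point at 8; [14,15] uncovered → point at 15; [20,21] uncovered → point at 21.
Points: 2, 8, 15, 21 (4 total).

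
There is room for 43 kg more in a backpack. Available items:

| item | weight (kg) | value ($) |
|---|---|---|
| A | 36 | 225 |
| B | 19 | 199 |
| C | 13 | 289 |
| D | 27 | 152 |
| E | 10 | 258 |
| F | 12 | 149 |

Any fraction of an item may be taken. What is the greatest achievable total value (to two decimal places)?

Sort by value per unit weight and fill in that order.
Ratios (sorted): E 25.80, C 22.23, F 12.42, B 10.47, A 6.25, D 5.63
take E (10 @ 258); take C (13 @ 289); take F (12 @ 149); take 8/19 of B → 83.79. Capacity used 43/43.
Total value = 779.79

779.79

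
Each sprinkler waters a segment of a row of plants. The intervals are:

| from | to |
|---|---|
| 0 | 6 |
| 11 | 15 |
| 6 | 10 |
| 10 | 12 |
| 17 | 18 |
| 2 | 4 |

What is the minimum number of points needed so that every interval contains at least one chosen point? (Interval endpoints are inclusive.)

Process intervals by earliest right end; each time one isn't hit yet, stab at its right endpoint.
Sorted: [2,4] [0,6] [6,10] [10,12] [11,15] [17,18]
{[2,4],[0,6]} hit by 4; {[6,10],[10,12]} hit by 10; {[11,15]} hit by 15; {[17,18]} hit by 18.
Points: 4, 10, 15, 18 (4 total).

4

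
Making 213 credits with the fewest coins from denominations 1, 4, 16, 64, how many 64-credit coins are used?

213 = 3×64 + 1×16 + 1×4 + 1×1
Count of 64: 3

3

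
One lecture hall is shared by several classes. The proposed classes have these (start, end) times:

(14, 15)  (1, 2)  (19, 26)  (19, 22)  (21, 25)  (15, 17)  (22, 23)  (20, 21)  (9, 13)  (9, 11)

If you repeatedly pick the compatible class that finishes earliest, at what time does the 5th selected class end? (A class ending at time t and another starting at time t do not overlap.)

By end time: (1,2), (9,11), (9,13), (14,15), (15,17), (20,21), (19,22), (22,23), (21,25), (19,26).
Pick (1,2); next start ≥ 2 → (9,11); next start ≥ 11 → (14,15); next start ≥ 15 → (15,17); next start ≥ 17 → (20,21); next start ≥ 21 → (22,23).
Selected: (1,2) (9,11) (14,15) (15,17) (20,21) (22,23)

21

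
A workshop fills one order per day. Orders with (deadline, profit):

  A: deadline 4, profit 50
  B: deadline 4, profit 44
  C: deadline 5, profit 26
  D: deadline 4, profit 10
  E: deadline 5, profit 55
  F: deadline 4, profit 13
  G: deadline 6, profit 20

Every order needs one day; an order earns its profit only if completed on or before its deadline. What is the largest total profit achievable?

Sort by profit descending; place each in the latest free slot ≤ its deadline.
By profit: E(d5,55), A(d4,50), B(d4,44), C(d5,26), G(d6,20), F(d4,13), D(d4,10)
E→slot 5; A→slot 4; B→slot 3; C→slot 2; G→slot 6; F→slot 1; D skipped.
Profit = 13 + 26 + 44 + 50 + 55 + 20 = 208

208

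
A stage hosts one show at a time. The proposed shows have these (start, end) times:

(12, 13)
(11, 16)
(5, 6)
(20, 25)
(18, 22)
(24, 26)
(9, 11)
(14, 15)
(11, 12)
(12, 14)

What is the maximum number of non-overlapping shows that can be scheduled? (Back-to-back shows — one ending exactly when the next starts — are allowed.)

By end time: (5,6), (9,11), (11,12), (12,13), (12,14), (14,15), (11,16), (18,22), (20,25), (24,26).
Pick (5,6); next start ≥ 6 → (9,11); next start ≥ 11 → (11,12); next start ≥ 12 → (12,13); next start ≥ 13 → (14,15); next start ≥ 15 → (18,22); next start ≥ 22 → (24,26).
Selected 7 shows.

7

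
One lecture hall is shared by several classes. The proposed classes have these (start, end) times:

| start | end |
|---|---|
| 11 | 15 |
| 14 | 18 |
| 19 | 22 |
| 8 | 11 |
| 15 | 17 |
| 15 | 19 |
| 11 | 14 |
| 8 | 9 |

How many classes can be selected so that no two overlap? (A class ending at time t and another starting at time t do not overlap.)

4

Sorted by end: (8,9)  (8,11)  (11,14)  (11,15)  (15,17)  (14,18)  (15,19)  (19,22)
take (8,9); skip (8,11); take (11,14); skip (11,15); take (15,17); take (19,22).
Selected 4 classes.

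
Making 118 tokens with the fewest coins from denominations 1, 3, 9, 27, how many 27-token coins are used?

4

Greedy: take as many of the largest coin as possible, then repeat with the remainder.
118 = 4×27 + 1×9 + 1×1
Count of 27: 4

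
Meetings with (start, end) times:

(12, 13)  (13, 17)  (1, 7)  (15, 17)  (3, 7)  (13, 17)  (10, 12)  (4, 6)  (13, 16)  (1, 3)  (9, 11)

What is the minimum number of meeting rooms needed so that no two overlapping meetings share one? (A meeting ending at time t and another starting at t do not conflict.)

4

Events (time:±→running): 1:+→1 1:+→2 3:-→1 3:+→2 4:+→3 6:-→2 7:-→1 7:-→0 9:+→1 10:+→2 11:-→1 12:-→0 12:+→1 13:-→0 13:+→1 13:+→2 13:+→3 15:+→4 … peak 4.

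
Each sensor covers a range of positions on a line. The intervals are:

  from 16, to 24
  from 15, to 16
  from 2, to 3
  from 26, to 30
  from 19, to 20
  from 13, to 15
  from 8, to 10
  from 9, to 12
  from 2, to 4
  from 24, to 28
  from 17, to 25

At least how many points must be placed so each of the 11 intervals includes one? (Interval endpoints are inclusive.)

5

Sort by right endpoint; whenever an interval is uncovered, place a point at its right end.
Sorted: [2,3] [2,4] [8,10] [9,12] [13,15] [15,16] [19,20] [16,24] [17,25] [24,28] [26,30]
{[2,3],[2,4]} hit by 3; {[8,10],[9,12]} hit by 10; {[13,15],[15,16]} hit by 15; {[19,20],[16,24],[17,25]} hit by 20; {[24,28],[26,30]} hit by 28.
Points: 3, 10, 15, 20, 28 (5 total).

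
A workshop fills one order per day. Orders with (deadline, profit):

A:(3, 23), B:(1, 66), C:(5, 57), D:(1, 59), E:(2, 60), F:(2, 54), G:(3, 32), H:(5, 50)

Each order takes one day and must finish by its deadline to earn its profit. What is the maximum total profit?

265

Sort by profit descending; place each in the latest free slot ≤ its deadline.
By profit: B(d1,66), E(d2,60), D(d1,59), C(d5,57), F(d2,54), H(d5,50), G(d3,32), A(d3,23)
B→slot 1; E→slot 2; D skipped; C→slot 5; F skipped; H→slot 4; G→slot 3; A skipped.
Profit = 66 + 60 + 32 + 50 + 57 = 265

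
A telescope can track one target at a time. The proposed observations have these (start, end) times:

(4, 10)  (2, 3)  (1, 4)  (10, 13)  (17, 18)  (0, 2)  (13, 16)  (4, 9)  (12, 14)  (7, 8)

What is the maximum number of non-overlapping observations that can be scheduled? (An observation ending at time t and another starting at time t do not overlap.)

6

By end time: (0,2), (2,3), (1,4), (7,8), (4,9), (4,10), (10,13), (12,14), (13,16), (17,18).
Pick (0,2); next start ≥ 2 → (2,3); next start ≥ 3 → (7,8); next start ≥ 8 → (10,13); next start ≥ 13 → (13,16); next start ≥ 16 → (17,18).
Selected 6 observations.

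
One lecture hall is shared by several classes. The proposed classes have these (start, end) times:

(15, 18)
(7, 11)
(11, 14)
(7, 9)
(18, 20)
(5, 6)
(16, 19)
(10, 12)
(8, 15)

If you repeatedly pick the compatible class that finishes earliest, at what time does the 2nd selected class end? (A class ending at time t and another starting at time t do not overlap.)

9

Sort by end time and greedily take each interval whose start is ≥ the last chosen end.
Sorted by end: (5,6)  (7,9)  (7,11)  (10,12)  (11,14)  (8,15)  (15,18)  (16,19)  (18,20)
take (5,6); take (7,9); skip (7,11); take (10,12); skip (11,14); take (15,18); skip (16,19); take (18,20).
Selected: (5,6) (7,9) (10,12) (15,18) (18,20)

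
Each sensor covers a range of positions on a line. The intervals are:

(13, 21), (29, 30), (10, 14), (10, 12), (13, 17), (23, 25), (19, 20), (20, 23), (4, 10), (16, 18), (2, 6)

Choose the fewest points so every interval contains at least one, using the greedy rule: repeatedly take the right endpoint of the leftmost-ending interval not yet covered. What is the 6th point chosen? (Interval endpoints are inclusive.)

30

Sorted: [2,6] [4,10] [10,12] [10,14] [13,17] [16,18] [19,20] [13,21] [20,23] [23,25] [29,30]
{[2,6],[4,10]} hit by 6; {[10,12],[10,14]} hit by 12; {[13,17],[16,18]} hit by 17; {[19,20],[13,21],[20,23]} hit by 20; {[23,25]} hit by 25; {[29,30]} hit by 30.
Points: 6, 12, 17, 20, 25, 30 (6 total).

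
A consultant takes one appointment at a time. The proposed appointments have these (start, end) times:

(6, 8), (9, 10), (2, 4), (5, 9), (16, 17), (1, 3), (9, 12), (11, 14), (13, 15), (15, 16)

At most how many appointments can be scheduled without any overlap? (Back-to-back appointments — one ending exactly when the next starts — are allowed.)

6

Sort by end time and greedily take each interval whose start is ≥ the last chosen end.
By end time: (1,3), (2,4), (6,8), (5,9), (9,10), (9,12), (11,14), (13,15), (15,16), (16,17).
Pick (1,3); next start ≥ 3 → (6,8); next start ≥ 8 → (9,10); next start ≥ 10 → (11,14); next start ≥ 14 → (15,16); next start ≥ 16 → (16,17).
Selected 6 appointments.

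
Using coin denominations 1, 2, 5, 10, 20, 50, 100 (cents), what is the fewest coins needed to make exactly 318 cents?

7

Use the largest denomination that fits, subtract, and repeat.
318 = 3×100 + 1×10 + 1×5 + 1×2 + 1×1
Total coins = 3 + 1 + 1 + 1 + 1 = 7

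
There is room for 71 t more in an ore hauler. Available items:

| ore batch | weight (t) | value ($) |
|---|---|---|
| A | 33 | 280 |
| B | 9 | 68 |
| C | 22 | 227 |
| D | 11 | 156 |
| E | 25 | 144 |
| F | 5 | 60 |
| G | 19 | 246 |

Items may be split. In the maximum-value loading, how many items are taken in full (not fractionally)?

Ratios (sorted): D 14.18, G 12.95, F 12.00, C 10.32, A 8.48, B 7.56, E 5.76
take D (11 @ 156); take G (19 @ 246); take F (5 @ 60); take C (22 @ 227); take 14/33 of A → 118.79. Capacity used 71/71.
4 item(s) taken whole; one partial (take 14/33 of A).

4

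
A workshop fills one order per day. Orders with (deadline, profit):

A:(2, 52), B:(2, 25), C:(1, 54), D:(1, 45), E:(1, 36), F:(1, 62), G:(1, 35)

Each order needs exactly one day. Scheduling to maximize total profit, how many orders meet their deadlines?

2

By profit: F(d1,62), C(d1,54), A(d2,52), D(d1,45), E(d1,36), G(d1,35), B(d2,25)
F→slot 1; C skipped; A→slot 2; D skipped; E skipped; G skipped; B skipped.
2 of 7 scheduled.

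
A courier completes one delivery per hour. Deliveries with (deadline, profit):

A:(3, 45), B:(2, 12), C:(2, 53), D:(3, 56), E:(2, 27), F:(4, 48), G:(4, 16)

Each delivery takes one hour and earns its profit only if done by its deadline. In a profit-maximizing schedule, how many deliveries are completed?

4

Take jobs in profit order; each goes to the latest open slot no later than its deadline.
By profit: D(d3,56), C(d2,53), F(d4,48), A(d3,45), E(d2,27), G(d4,16), B(d2,12)
D→slot 3; C→slot 2; F→slot 4; A→slot 1; E skipped; G skipped; B skipped.
4 of 7 scheduled.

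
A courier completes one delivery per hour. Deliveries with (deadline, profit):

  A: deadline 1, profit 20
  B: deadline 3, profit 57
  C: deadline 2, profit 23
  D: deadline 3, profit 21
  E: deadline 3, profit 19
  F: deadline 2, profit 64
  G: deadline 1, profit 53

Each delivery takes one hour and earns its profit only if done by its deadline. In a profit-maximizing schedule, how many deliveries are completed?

3

By profit: F(d2,64), B(d3,57), G(d1,53), C(d2,23), D(d3,21), A(d1,20), E(d3,19)
F→slot 2; B→slot 3; G→slot 1; C skipped; D skipped; A skipped; E skipped.
3 of 7 scheduled.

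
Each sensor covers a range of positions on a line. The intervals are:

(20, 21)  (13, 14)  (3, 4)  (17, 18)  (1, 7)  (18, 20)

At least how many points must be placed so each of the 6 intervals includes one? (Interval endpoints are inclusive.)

Sort by right endpoint; whenever an interval is uncovered, place a point at its right end.
By right end: [3,4]  [1,7]  [13,14]  [17,18]  [18,20]  [20,21]
[3,4] uncovered → point at 4; [13,14] uncovered → point at 14; [17,18] uncovered → point at 18; [20,21] uncovered → point at 21.
Points: 4, 14, 18, 21 (4 total).

4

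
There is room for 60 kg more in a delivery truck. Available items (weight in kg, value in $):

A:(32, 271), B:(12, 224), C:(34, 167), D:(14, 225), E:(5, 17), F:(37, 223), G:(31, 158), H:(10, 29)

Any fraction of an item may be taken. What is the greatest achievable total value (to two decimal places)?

Greedy by value/weight ratio, highest first.
Ratios (sorted): B 18.67, D 16.07, A 8.47, F 6.03, G 5.10, C 4.91, E 3.40, H 2.90
take B (12 @ 224); take D (14 @ 225); take A (32 @ 271); take 2/37 of F → 12.05. Capacity used 60/60.
Total value = 732.05

732.05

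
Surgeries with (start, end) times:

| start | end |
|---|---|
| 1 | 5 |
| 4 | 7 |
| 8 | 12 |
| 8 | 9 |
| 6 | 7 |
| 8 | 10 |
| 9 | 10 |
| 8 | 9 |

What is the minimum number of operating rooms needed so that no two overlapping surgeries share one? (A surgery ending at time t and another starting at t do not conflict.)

4

The answer is the maximum number of intervals overlapping at any instant.
Events (time:±→running): 1:+→1 4:+→2 5:-→1 6:+→2 7:-→1 7:-→0 8:+→1 8:+→2 8:+→3 8:+→4 … peak 4.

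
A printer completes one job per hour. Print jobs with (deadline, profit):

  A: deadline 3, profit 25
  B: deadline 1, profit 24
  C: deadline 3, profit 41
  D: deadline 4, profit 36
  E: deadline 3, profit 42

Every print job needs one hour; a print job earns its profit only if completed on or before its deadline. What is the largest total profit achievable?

144

Take jobs in profit order; each goes to the latest open slot no later than its deadline.
By profit: E(d3,42), C(d3,41), D(d4,36), A(d3,25), B(d1,24)
E→slot 3; C→slot 2; D→slot 4; A→slot 1; B skipped.
Profit = 25 + 41 + 42 + 36 = 144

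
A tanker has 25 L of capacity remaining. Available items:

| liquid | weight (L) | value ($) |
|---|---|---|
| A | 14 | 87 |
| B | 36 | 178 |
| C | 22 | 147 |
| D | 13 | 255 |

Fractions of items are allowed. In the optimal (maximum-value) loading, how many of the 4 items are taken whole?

1

Greedy by value/weight ratio, highest first.
Order: D (255/13=19.62) > C (147/22=6.68) > A (87/14=6.21) > B (178/36=4.94)
Fill: take D (13 @ 255) → take 12/22 of C → 80.18; 25/25 used.
1 item(s) taken whole; one partial (take 12/22 of C).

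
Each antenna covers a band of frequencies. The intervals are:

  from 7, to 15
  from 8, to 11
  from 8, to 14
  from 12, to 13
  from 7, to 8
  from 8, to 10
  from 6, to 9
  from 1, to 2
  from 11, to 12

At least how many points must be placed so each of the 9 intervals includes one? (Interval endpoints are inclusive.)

By right end: [1,2]  [7,8]  [6,9]  [8,10]  [8,11]  [11,12]  [12,13]  [8,14]  [7,15]
[1,2] uncovered → point at 2; [7,8] uncovered → point at 8; [11,12] uncovered → point at 12.
Points: 2, 8, 12 (3 total).

3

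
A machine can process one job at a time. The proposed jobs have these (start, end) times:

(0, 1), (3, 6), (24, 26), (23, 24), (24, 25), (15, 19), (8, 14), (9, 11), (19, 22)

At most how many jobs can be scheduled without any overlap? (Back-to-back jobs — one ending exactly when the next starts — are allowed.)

Greedy by earliest finish: after sorting by end time, pick each interval compatible with the last pick.
By end time: (0,1), (3,6), (9,11), (8,14), (15,19), (19,22), (23,24), (24,25), (24,26).
Pick (0,1); next start ≥ 1 → (3,6); next start ≥ 6 → (9,11); next start ≥ 11 → (15,19); next start ≥ 19 → (19,22); next start ≥ 22 → (23,24); next start ≥ 24 → (24,25).
Selected 7 jobs.

7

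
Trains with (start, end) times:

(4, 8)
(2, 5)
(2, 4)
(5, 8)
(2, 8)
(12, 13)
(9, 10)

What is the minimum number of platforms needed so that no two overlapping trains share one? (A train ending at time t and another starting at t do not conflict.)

Events (time:±→running): 2:+→1 2:+→2 2:+→3 … peak 3.

3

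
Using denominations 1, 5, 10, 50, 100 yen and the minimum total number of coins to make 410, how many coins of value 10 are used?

410 = 4×100 + 1×10
Count of 10: 1

1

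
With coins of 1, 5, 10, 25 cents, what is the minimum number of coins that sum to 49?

49 − 1×25→24 − 2×10→4 − 4×1→0
Total coins = 1 + 2 + 4 = 7

7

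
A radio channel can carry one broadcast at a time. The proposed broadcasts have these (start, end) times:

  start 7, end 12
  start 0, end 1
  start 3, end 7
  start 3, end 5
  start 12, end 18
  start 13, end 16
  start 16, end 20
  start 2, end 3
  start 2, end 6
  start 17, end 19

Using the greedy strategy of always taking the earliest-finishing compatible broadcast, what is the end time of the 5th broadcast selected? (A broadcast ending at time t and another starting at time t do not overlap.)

16

Sort by end time and greedily take each interval whose start is ≥ the last chosen end.
Sorted by end: (0,1)  (2,3)  (3,5)  (2,6)  (3,7)  (7,12)  (13,16)  (12,18)  (17,19)  (16,20)
take (0,1); take (2,3); take (3,5); skip (2,6); take (7,12); take (13,16); skip (12,18); take (17,19).
Selected: (0,1) (2,3) (3,5) (7,12) (13,16) (17,19)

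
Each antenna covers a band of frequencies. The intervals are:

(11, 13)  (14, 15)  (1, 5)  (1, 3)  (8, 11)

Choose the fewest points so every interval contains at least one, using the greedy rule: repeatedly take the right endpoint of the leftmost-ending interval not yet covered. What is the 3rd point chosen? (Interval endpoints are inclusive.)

15

By right end: [1,3]  [1,5]  [8,11]  [11,13]  [14,15]
[1,3] uncovered → point at 3; [8,11] uncovered → point at 11; [14,15] uncovered → point at 15.
Points: 3, 11, 15 (3 total).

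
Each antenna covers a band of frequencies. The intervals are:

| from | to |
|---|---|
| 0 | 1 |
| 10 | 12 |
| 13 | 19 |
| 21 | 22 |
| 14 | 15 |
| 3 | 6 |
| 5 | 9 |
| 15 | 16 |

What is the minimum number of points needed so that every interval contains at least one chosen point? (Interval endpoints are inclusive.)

Process intervals by earliest right end; each time one isn't hit yet, stab at its right endpoint.
By right end: [0,1]  [3,6]  [5,9]  [10,12]  [14,15]  [15,16]  [13,19]  [21,22]
[0,1] uncovered → point at 1; [3,6] uncovered → point at 6; [10,12] uncovered → point at 12; [14,15] uncovered → point at 15; [21,22] uncovered → point at 22.
Points: 1, 6, 12, 15, 22 (5 total).

5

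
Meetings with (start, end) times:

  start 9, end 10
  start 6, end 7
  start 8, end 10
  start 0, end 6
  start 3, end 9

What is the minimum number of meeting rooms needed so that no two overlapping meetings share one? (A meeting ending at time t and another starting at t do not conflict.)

2

Count concurrent intervals with a sweep; the peak is the room count.
starts: [0, 3, 6, 8, 9]
ends:   [6, 7, 9, 10, 10]
s0→1 s3→2  — peak 2.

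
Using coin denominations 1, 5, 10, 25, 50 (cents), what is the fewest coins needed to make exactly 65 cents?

3

Greedy: take as many of the largest coin as possible, then repeat with the remainder.
65 − 1×50→15 − 1×10→5 − 1×5→0
Total coins = 1 + 1 + 1 = 3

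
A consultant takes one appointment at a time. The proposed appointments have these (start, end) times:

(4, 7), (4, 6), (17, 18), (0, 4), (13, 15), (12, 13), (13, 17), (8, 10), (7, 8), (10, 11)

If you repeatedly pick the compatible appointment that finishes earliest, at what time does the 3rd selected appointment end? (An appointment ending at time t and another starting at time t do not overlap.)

Greedy by earliest finish: after sorting by end time, pick each interval compatible with the last pick.
Sorted by end: (0,4)  (4,6)  (4,7)  (7,8)  (8,10)  (10,11)  (12,13)  (13,15)  (13,17)  (17,18)
take (0,4); take (4,6); take (7,8); take (8,10); take (10,11); take (12,13); take (13,15); take (17,18).
Selected: (0,4) (4,6) (7,8) (8,10) (10,11) (12,13) (13,15) (17,18)

8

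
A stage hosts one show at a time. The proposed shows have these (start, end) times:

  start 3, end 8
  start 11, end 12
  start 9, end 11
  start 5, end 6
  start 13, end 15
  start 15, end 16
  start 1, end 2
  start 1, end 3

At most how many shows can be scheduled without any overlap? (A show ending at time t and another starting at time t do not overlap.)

6

By end time: (1,2), (1,3), (5,6), (3,8), (9,11), (11,12), (13,15), (15,16).
Pick (1,2); next start ≥ 2 → (5,6); next start ≥ 6 → (9,11); next start ≥ 11 → (11,12); next start ≥ 12 → (13,15); next start ≥ 15 → (15,16).
Selected 6 shows.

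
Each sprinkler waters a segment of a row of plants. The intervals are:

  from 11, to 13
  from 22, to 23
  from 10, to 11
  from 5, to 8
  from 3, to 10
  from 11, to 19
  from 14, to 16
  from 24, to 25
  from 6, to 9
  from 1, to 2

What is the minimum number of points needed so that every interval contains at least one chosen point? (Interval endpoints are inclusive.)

6

Sort by right endpoint; whenever an interval is uncovered, place a point at its right end.
By right end: [1,2]  [5,8]  [6,9]  [3,10]  [10,11]  [11,13]  [14,16]  [11,19]  [22,23]  [24,25]
[1,2] uncovered → point at 2; [5,8] uncovered → point at 8; [10,11] uncovered → point at 11; [14,16] uncovered → point at 16; [22,23] uncovered → point at 23; [24,25] uncovered → point at 25.
Points: 2, 8, 11, 16, 23, 25 (6 total).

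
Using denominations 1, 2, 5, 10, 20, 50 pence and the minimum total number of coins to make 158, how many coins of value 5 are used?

1

Use the largest denomination that fits, subtract, and repeat.
158 − 3×50→8 − 1×5→3 − 1×2→1 − 1×1→0
Count of 5: 1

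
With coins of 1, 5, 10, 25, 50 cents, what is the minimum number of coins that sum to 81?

4

Greedy: take as many of the largest coin as possible, then repeat with the remainder.
81 = 1×50 + 1×25 + 1×5 + 1×1
Total coins = 1 + 1 + 1 + 1 = 4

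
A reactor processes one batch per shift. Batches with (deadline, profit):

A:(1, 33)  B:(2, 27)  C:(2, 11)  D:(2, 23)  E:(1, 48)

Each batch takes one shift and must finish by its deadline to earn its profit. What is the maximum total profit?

Profit order: E=48 A=33 B=27 D=23 C=11
Assign: E→slot 1, A skipped, B→slot 2, D skipped, C skipped.
Slots: [1:E] [2:B]
Profit = 48 + 27 = 75

75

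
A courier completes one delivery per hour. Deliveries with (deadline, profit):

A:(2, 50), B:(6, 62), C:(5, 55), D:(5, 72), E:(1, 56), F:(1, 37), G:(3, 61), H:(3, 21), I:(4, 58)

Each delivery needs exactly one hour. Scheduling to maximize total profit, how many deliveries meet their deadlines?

Sort by profit descending; place each in the latest free slot ≤ its deadline.
Profit order: D=72 B=62 G=61 I=58 E=56 C=55 A=50 F=37 H=21
Assign: D→slot 5, B→slot 6, G→slot 3, I→slot 4, E→slot 1, C→slot 2, A skipped, F skipped, H skipped.
Slots: [1:E] [2:C] [3:G] [4:I] [5:D] [6:B]
6 of 9 scheduled.

6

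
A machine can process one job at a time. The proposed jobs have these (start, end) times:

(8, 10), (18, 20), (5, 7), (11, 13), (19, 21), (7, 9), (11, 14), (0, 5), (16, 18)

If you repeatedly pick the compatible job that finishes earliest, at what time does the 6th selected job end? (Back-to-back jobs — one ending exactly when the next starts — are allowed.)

Order by finish time; keep every interval that doesn't clash with the previous kept one.
By end time: (0,5), (5,7), (7,9), (8,10), (11,13), (11,14), (16,18), (18,20), (19,21).
Pick (0,5); next start ≥ 5 → (5,7); next start ≥ 7 → (7,9); next start ≥ 9 → (11,13); next start ≥ 13 → (16,18); next start ≥ 18 → (18,20).
Selected: (0,5) (5,7) (7,9) (11,13) (16,18) (18,20)

20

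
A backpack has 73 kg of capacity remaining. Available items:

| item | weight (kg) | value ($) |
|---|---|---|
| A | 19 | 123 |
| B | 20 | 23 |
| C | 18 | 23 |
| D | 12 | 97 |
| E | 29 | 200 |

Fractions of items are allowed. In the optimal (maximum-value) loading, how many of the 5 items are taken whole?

3

Greedy by value/weight ratio, highest first.
Order: D (97/12=8.08) > E (200/29=6.90) > A (123/19=6.47) > C (23/18=1.28) > B (23/20=1.15)
Fill: take D (12 @ 97) → take E (29 @ 200) → take A (19 @ 123) → take 13/18 of C → 16.61; 73/73 used.
3 item(s) taken whole; one partial (take 13/18 of C).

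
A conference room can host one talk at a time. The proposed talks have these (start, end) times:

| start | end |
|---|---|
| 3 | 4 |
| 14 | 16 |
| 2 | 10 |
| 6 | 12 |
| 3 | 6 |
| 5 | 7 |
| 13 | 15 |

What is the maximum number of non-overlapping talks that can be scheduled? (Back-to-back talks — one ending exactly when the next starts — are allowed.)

3

By end time: (3,4), (3,6), (5,7), (2,10), (6,12), (13,15), (14,16).
Pick (3,4); next start ≥ 4 → (5,7); next start ≥ 7 → (13,15).
Selected 3 talks.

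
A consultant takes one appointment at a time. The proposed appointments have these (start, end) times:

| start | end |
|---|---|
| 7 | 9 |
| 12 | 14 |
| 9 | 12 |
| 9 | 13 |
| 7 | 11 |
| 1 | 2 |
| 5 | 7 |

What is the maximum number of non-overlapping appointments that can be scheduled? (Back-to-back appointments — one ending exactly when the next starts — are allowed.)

5

Order by finish time; keep every interval that doesn't clash with the previous kept one.
Sorted by end: (1,2)  (5,7)  (7,9)  (7,11)  (9,12)  (9,13)  (12,14)
take (1,2); take (5,7); take (7,9); take (9,12); take (12,14).
Selected 5 appointments.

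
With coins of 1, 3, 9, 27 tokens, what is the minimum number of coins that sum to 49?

49 − 1×27→22 − 2×9→4 − 1×3→1 − 1×1→0
Total coins = 1 + 2 + 1 + 1 = 5

5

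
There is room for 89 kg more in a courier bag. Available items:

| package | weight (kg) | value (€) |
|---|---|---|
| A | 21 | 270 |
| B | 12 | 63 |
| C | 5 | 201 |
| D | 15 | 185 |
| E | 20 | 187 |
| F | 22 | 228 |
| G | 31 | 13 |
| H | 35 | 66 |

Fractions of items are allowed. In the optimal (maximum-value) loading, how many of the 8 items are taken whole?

5

Sort by value per unit weight and fill in that order.
Ratios (sorted): C 40.20, A 12.86, D 12.33, F 10.36, E 9.35, B 5.25, H 1.89, G 0.42
take C (5 @ 201); take A (21 @ 270); take D (15 @ 185); take F (22 @ 228); take E (20 @ 187); take 6/12 of B → 31.50. Capacity used 89/89.
5 item(s) taken whole; one partial (take 6/12 of B).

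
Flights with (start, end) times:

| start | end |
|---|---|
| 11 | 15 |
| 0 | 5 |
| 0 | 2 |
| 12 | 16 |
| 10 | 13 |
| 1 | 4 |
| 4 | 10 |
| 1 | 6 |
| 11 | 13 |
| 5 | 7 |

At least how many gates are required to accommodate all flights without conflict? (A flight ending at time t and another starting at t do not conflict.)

4

Count concurrent intervals with a sweep; the peak is the room count.
starts: [0, 0, 1, 1, 4, 5, 10, 11, 11, 12]
ends:   [2, 4, 5, 6, 7, 10, 13, 13, 15, 16]
s0→1 s0→2 s1→3 s1→4  — peak 4.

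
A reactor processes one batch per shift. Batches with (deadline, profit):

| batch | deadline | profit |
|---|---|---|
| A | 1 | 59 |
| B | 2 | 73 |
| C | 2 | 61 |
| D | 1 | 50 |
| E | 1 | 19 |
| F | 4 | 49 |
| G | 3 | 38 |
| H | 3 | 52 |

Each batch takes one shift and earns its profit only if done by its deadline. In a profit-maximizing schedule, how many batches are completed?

4

Profit order: B=73 C=61 A=59 H=52 D=50 F=49 G=38 E=19
Assign: B→slot 2, C→slot 1, A skipped, H→slot 3, D skipped, F→slot 4, G skipped, E skipped.
Slots: [1:C] [2:B] [3:H] [4:F]
4 of 8 scheduled.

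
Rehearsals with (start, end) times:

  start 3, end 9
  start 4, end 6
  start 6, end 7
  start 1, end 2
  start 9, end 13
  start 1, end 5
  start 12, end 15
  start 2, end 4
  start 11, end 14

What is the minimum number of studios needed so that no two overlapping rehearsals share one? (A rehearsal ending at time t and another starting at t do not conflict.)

Events (time:±→running): 1:+→1 1:+→2 2:-→1 2:+→2 3:+→3 … peak 3.

3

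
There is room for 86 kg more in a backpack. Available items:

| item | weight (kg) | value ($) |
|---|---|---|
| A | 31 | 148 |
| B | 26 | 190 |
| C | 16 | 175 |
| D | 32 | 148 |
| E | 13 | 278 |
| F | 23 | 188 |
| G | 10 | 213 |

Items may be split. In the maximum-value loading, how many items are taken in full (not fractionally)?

4

Ratios (sorted): E 21.38, G 21.30, C 10.94, F 8.17, B 7.31, A 4.77, D 4.62
take E (13 @ 278); take G (10 @ 213); take C (16 @ 175); take F (23 @ 188); take 24/26 of B → 175.38. Capacity used 86/86.
4 item(s) taken whole; one partial (take 24/26 of B).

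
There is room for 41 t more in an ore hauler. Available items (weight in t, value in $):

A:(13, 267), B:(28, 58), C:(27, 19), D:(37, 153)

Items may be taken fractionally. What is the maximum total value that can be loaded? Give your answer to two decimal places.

382.78

Greedy by value/weight ratio, highest first.
Ratios (sorted): A 20.54, D 4.14, B 2.07, C 0.70
take A (13 @ 267); take 28/37 of D → 115.78. Capacity used 41/41.
Total value = 382.78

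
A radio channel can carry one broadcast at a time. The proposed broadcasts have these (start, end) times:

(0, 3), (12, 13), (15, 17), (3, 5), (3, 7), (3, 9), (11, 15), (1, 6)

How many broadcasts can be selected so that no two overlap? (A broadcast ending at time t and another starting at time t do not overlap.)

Order by finish time; keep every interval that doesn't clash with the previous kept one.
By end time: (0,3), (3,5), (1,6), (3,7), (3,9), (12,13), (11,15), (15,17).
Pick (0,3); next start ≥ 3 → (3,5); next start ≥ 5 → (12,13); next start ≥ 13 → (15,17).
Selected 4 broadcasts.

4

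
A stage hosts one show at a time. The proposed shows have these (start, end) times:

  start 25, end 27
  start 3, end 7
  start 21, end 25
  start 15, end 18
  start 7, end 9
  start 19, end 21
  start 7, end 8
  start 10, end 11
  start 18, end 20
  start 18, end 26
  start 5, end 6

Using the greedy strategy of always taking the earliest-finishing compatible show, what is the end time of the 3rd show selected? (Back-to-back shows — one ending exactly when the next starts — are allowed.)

11

Order by finish time; keep every interval that doesn't clash with the previous kept one.
By end time: (5,6), (3,7), (7,8), (7,9), (10,11), (15,18), (18,20), (19,21), (21,25), (18,26), (25,27).
Pick (5,6); next start ≥ 6 → (7,8); next start ≥ 8 → (10,11); next start ≥ 11 → (15,18); next start ≥ 18 → (18,20); next start ≥ 20 → (21,25); next start ≥ 25 → (25,27).
Selected: (5,6) (7,8) (10,11) (15,18) (18,20) (21,25) (25,27)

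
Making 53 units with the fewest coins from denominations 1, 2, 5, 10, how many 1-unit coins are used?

Greedy: take as many of the largest coin as possible, then repeat with the remainder.
53 = 5×10 + 1×2 + 1×1
Count of 1: 1

1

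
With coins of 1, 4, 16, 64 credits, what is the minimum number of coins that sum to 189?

9

Greedy: take as many of the largest coin as possible, then repeat with the remainder.
189 = 2×64 + 3×16 + 3×4 + 1×1
Total coins = 2 + 3 + 3 + 1 = 9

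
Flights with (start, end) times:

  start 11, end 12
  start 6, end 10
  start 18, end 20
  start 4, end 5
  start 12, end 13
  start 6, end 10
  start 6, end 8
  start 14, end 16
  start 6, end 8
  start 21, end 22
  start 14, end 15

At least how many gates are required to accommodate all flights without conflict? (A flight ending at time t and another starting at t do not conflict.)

Events (time:±→running): 4:+→1 5:-→0 6:+→1 6:+→2 6:+→3 6:+→4 … peak 4.

4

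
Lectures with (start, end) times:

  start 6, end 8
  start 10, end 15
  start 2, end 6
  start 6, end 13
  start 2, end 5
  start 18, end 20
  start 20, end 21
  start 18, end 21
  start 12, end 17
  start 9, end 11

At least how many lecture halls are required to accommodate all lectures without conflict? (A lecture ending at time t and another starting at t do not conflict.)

3

starts: [2, 2, 6, 6, 9, 10, 12, 18, 18, 20]
ends:   [5, 6, 8, 11, 13, 15, 17, 20, 21, 21]
s2→1 s2→2 e5→1 e6→0 s6→1 s6→2 e8→1 s9→2 s10→3  — peak 3.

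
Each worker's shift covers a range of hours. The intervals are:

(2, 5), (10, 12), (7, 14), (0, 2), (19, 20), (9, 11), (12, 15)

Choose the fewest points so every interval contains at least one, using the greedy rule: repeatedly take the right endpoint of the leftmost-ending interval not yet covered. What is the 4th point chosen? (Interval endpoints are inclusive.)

20

Sort by right endpoint; whenever an interval is uncovered, place a point at its right end.
Sorted: [0,2] [2,5] [9,11] [10,12] [7,14] [12,15] [19,20]
{[0,2],[2,5]} hit by 2; {[9,11],[10,12],[7,14]} hit by 11; {[12,15]} hit by 15; {[19,20]} hit by 20.
Points: 2, 11, 15, 20 (4 total).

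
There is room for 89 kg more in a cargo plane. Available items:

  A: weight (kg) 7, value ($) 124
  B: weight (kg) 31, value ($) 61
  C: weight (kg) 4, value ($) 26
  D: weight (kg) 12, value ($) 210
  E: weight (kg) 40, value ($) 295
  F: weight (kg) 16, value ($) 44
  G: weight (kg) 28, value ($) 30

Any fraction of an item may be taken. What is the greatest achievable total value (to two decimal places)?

Order: A (124/7=17.71) > D (210/12=17.50) > E (295/40=7.38) > C (26/4=6.50) > F (44/16=2.75) > B (61/31=1.97) > G (30/28=1.07)
Fill: take A (7 @ 124) → take D (12 @ 210) → take E (40 @ 295) → take C (4 @ 26) → take F (16 @ 44) → take 10/31 of B → 19.68; 89/89 used.
Total value = 718.68

718.68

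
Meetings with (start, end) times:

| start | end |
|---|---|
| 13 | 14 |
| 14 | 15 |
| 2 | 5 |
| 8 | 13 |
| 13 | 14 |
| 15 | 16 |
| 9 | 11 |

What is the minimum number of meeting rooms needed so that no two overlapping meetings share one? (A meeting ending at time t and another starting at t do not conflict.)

2

starts: [2, 8, 9, 13, 13, 14, 15]
ends:   [5, 11, 13, 14, 14, 15, 16]
s2→1 e5→0 s8→1 s9→2  — peak 2.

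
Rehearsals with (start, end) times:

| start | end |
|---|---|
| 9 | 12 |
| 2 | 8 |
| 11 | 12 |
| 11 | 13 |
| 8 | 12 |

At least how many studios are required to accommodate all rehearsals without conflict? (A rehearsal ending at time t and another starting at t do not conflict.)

4

The answer is the maximum number of intervals overlapping at any instant.
Events (time:±→running): 2:+→1 8:-→0 8:+→1 9:+→2 11:+→3 11:+→4 … peak 4.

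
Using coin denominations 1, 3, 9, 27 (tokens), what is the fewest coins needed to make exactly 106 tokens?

Greedy: take as many of the largest coin as possible, then repeat with the remainder.
106 = 3×27 + 2×9 + 2×3 + 1×1
Total coins = 3 + 2 + 2 + 1 = 8

8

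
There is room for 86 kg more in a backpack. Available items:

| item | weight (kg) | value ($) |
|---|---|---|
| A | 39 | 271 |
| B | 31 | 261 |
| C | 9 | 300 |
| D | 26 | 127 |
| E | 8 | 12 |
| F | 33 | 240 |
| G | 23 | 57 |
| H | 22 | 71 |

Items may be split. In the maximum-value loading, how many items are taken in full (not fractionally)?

Ratios (sorted): C 33.33, B 8.42, F 7.27, A 6.95, D 4.88, H 3.23, G 2.48, E 1.50
take C (9 @ 300); take B (31 @ 261); take F (33 @ 240); take 13/39 of A → 90.33. Capacity used 86/86.
3 item(s) taken whole; one partial (take 13/39 of A).

3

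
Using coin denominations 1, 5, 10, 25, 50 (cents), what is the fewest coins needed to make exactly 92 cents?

Greedy: take as many of the largest coin as possible, then repeat with the remainder.
92 − 1×50→42 − 1×25→17 − 1×10→7 − 1×5→2 − 2×1→0
Total coins = 1 + 1 + 1 + 1 + 2 = 6

6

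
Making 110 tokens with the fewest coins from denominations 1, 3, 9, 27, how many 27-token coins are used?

4

110 = 4×27 + 2×1
Count of 27: 4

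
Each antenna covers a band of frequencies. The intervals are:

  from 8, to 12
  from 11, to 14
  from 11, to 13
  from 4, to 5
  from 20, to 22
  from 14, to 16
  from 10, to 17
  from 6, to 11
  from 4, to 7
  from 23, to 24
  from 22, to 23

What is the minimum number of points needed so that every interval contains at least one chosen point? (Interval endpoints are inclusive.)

5

Sort by right endpoint; whenever an interval is uncovered, place a point at its right end.
Sorted: [4,5] [4,7] [6,11] [8,12] [11,13] [11,14] [14,16] [10,17] [20,22] [22,23] [23,24]
{[4,5],[4,7]} hit by 5; {[6,11],[8,12],[11,13],[11,14]} hit by 11; {[14,16],[10,17]} hit by 16; {[20,22],[22,23]} hit by 22; {[23,24]} hit by 24.
Points: 5, 11, 16, 22, 24 (5 total).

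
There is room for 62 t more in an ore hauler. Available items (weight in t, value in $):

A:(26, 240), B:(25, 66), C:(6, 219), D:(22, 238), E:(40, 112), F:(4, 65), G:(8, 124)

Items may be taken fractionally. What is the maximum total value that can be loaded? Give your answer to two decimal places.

Order: C (219/6=36.50) > F (65/4=16.25) > G (124/8=15.50) > D (238/22=10.82) > A (240/26=9.23) > E (112/40=2.80) > B (66/25=2.64)
Fill: take C (6 @ 219) → take F (4 @ 65) → take G (8 @ 124) → take D (22 @ 238) → take 22/26 of A → 203.08; 62/62 used.
Total value = 849.08

849.08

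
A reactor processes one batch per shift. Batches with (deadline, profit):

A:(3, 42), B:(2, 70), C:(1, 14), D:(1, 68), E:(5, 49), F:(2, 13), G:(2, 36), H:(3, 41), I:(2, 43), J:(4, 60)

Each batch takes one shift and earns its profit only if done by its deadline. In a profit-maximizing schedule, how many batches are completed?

Profit order: B=70 D=68 J=60 E=49 I=43 A=42 H=41 G=36 C=14 F=13
Assign: B→slot 2, D→slot 1, J→slot 4, E→slot 5, I skipped, A→slot 3, H skipped, G skipped, C skipped, F skipped.
Slots: [1:D] [2:B] [3:A] [4:J] [5:E]
5 of 10 scheduled.

5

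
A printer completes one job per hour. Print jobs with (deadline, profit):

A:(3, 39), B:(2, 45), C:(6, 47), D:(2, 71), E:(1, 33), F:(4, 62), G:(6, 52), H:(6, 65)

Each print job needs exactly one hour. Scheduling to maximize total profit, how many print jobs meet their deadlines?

6

Take jobs in profit order; each goes to the latest open slot no later than its deadline.
By profit: D(d2,71), H(d6,65), F(d4,62), G(d6,52), C(d6,47), B(d2,45), A(d3,39), E(d1,33)
D→slot 2; H→slot 6; F→slot 4; G→slot 5; C→slot 3; B→slot 1; A skipped; E skipped.
6 of 8 scheduled.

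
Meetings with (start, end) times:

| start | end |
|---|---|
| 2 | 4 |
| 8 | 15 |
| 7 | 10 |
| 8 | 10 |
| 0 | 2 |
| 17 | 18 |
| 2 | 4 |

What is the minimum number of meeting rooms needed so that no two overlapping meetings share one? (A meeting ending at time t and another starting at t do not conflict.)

3

Events (time:±→running): 0:+→1 2:-→0 2:+→1 2:+→2 4:-→1 4:-→0 7:+→1 8:+→2 8:+→3 … peak 3.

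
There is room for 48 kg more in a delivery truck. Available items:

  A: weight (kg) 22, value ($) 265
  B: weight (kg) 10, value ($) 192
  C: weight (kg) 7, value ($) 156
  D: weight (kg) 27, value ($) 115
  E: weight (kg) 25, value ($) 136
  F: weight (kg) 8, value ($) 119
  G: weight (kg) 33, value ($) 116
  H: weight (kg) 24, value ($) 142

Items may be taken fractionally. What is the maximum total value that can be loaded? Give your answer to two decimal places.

Greedy by value/weight ratio, highest first.
Order: C (156/7=22.29) > B (192/10=19.20) > F (119/8=14.88) > A (265/22=12.05) > H (142/24=5.92) > E (136/25=5.44) > D (115/27=4.26) > G (116/33=3.52)
Fill: take C (7 @ 156) → take B (10 @ 192) → take F (8 @ 119) → take A (22 @ 265) → take 1/24 of H → 5.92; 48/48 used.
Total value = 737.92

737.92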